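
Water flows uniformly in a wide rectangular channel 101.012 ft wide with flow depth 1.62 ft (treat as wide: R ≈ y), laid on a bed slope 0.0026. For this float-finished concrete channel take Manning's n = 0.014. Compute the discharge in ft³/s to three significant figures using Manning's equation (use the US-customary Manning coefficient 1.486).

1220 ft³/s

A = b·y = 101.012 × 1.62 = 163.6 ft²
Wide channel: R ≈ y = 1.62 ft
Q = (1.486/n)·A·R^(2/3)·S^(1/2) = (1.486/0.014) × 163.6 × 1.620^(2/3) × 0.0026^(1/2) = 1222 ft³/s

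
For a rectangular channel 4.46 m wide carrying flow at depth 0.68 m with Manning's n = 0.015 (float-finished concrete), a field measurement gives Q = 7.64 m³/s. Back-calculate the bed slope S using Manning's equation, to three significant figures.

0.00341

A = b·y = 4.46 × 0.68 = 3.033 m²
P = b + 2y = 4.46 + 2×0.68 = 5.820 m
R = A/P = 3.033/5.820 = 0.5211 m
S = (Q·n / (1·A·R^(2/3)))² = (7.64×0.015 / (1×3.033×0.6476))² = 0.003405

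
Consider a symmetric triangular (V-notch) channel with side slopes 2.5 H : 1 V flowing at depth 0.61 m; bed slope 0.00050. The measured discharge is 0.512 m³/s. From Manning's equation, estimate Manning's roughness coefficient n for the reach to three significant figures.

0.0175

A = z·y² = 2.5×0.61² = 0.9303 m²
P = 2y√(1+z²) = 2×0.61×√(1+2.5²) = 3.285 m
R = A/P = 0.9303/3.285 = 0.2832 m
n = (1/Q)·A·R^(2/3)·S^(1/2) = (1/0.512) × 0.9303 × 0.4312 × 0.02236 = 0.01752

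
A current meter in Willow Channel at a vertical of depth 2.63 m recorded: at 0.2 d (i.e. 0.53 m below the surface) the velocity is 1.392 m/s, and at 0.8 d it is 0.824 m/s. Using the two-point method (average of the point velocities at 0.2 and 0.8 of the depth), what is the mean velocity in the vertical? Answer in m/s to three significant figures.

1.11 m/s

v̄ = (1.392 + 0.824) / 2 = 1.108 m/s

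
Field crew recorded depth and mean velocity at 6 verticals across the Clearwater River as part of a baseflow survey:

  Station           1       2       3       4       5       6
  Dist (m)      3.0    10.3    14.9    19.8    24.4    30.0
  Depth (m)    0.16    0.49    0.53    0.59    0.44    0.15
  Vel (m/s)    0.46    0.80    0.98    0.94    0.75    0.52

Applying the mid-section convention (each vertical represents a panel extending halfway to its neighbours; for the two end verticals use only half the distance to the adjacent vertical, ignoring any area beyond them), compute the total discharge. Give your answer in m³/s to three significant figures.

w_1 = (10.3 − 3.0)/2 = 3.65 m; q_1 = 0.46 × 0.16 × 3.65 = 0.2686 m³/s
w_2 = (14.9 − 3.0)/2 = 5.95 m; q_2 = 0.80 × 0.49 × 5.95 = 2.332 m³/s
w_3 = (19.8 − 10.3)/2 = 4.75 m; q_3 = 0.98 × 0.53 × 4.75 = 2.467 m³/s
w_4 = (24.4 − 14.9)/2 = 4.75 m; q_4 = 0.94 × 0.59 × 4.75 = 2.634 m³/s
w_5 = (30.0 − 19.8)/2 = 5.1 m; q_5 = 0.75 × 0.44 × 5.1 = 1.683 m³/s
w_6 = (30.0 − 24.4)/2 = 2.8 m; q_6 = 0.52 × 0.15 × 2.8 = 0.2184 m³/s
Q = Σ qᵢ = 9.604 m³/s

9.60 m³/s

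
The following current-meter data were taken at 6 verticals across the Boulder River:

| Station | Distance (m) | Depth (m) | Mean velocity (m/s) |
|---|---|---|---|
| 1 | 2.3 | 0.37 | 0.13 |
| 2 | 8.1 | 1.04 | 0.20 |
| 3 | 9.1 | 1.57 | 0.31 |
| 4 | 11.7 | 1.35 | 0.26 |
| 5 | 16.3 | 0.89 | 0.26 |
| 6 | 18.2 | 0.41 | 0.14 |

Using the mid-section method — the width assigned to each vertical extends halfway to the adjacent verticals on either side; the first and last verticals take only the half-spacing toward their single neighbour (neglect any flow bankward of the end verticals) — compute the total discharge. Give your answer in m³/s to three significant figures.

3.79 m³/s

w_1 = (8.1 − 2.3)/2 = 2.9 m; q_1 = 0.13 × 0.37 × 2.9 = 0.1395 m³/s
w_2 = (9.1 − 2.3)/2 = 3.4 m; q_2 = 0.20 × 1.04 × 3.4 = 0.7072 m³/s
w_3 = (11.7 − 8.1)/2 = 1.8 m; q_3 = 0.31 × 1.57 × 1.8 = 0.8761 m³/s
w_4 = (16.3 − 9.1)/2 = 3.6 m; q_4 = 0.26 × 1.35 × 3.6 = 1.264 m³/s
w_5 = (18.2 − 11.7)/2 = 3.25 m; q_5 = 0.26 × 0.89 × 3.25 = 0.7521 m³/s
w_6 = (18.2 − 16.3)/2 = 0.95 m; q_6 = 0.14 × 0.41 × 0.95 = 0.05453 m³/s
Q = Σ qᵢ = 3.793 m³/s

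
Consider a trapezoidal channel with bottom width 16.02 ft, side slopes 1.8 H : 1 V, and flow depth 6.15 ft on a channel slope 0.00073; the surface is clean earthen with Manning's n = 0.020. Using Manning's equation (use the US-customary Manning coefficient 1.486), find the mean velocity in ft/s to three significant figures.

A = (b + z·y)·y = (16.02 + 1.8×6.15)×6.15 = 166.6 ft²
P = b + 2y√(1+z²) = 16.02 + 2×6.15×√(1+1.8²) = 41.35 ft
R = A/P = 166.6/41.35 = 4.029 ft
Q = (1.486/n)·A·R^(2/3)·S^(1/2) = (1.486/0.020) × 166.6 × 4.029^(2/3) × 0.00073^(1/2) = 846.9 ft³/s
V = Q/A = 846.9/166.6 = 5.083 ft/s

5.08 ft/s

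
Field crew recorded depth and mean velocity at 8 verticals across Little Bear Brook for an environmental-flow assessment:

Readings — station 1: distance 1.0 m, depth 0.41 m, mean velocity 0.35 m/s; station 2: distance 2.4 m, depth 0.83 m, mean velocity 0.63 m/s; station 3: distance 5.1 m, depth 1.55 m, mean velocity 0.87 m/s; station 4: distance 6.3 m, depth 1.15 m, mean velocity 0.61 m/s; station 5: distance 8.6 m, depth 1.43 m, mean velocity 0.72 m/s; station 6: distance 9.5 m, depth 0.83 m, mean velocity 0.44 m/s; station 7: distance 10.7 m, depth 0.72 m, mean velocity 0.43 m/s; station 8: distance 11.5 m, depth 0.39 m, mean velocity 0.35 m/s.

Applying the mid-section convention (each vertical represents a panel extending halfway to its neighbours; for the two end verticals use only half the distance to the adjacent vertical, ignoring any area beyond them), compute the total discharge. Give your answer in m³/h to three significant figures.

w_1 = (2.4 − 1.0)/2 = 0.7 m; q_1 = 0.35 × 0.41 × 0.7 = 0.1005 m³/s
w_2 = (5.1 − 1.0)/2 = 2.05 m; q_2 = 0.63 × 0.83 × 2.05 = 1.072 m³/s
w_3 = (6.3 − 2.4)/2 = 1.95 m; q_3 = 0.87 × 1.55 × 1.95 = 2.630 m³/s
w_4 = (8.6 − 5.1)/2 = 1.75 m; q_4 = 0.61 × 1.15 × 1.75 = 1.228 m³/s
w_5 = (9.5 − 6.3)/2 = 1.6 m; q_5 = 0.72 × 1.43 × 1.6 = 1.647 m³/s
w_6 = (10.7 − 8.6)/2 = 1.05 m; q_6 = 0.44 × 0.83 × 1.05 = 0.3835 m³/s
w_7 = (11.5 − 9.5)/2 = 1 m; q_7 = 0.43 × 0.72 × 1 = 0.3096 m³/s
w_8 = (11.5 − 10.7)/2 = 0.4 m; q_8 = 0.35 × 0.39 × 0.4 = 0.05460 m³/s
Q = Σ qᵢ = 7.425 m³/s
= 7.425 × 3600 = 26730 m³/h

26700 m³/h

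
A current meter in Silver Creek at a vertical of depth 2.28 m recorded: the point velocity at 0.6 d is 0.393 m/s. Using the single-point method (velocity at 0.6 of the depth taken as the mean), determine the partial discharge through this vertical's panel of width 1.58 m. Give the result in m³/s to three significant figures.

v̄ = v₀.₆ = 0.393 m/s
q = v̄ × d × w = 0.3930 × 2.28 × 1.58 = 1.416 m³/s

1.42 m³/s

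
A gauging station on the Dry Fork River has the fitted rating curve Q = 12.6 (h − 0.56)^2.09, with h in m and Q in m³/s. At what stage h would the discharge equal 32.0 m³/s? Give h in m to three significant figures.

2.12 m

h − h₀ = (Q/C)^(1/b) = (32.0/12.6)^(1/2.09) = 1.562 m
h = 0.56 + 1.562 = 2.122 m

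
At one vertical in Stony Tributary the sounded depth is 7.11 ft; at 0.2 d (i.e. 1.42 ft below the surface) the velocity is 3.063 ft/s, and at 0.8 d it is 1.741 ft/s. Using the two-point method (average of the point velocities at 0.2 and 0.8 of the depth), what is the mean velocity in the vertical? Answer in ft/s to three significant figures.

2.40 ft/s

v̄ = (3.063 + 1.741) / 2 = 2.402 ft/s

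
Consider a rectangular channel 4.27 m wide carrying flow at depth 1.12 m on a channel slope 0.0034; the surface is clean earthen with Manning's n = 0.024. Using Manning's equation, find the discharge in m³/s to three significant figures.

A = b·y = 4.27 × 1.12 = 4.782 m²
P = b + 2y = 4.27 + 2×1.12 = 6.510 m
R = A/P = 4.782/6.510 = 0.7346 m
Q = (1/n)·A·R^(2/3)·S^(1/2) = (1/0.024) × 4.782 × 0.7346^(2/3) × 0.0034^(1/2) = 9.460 m³/s

9.46 m³/s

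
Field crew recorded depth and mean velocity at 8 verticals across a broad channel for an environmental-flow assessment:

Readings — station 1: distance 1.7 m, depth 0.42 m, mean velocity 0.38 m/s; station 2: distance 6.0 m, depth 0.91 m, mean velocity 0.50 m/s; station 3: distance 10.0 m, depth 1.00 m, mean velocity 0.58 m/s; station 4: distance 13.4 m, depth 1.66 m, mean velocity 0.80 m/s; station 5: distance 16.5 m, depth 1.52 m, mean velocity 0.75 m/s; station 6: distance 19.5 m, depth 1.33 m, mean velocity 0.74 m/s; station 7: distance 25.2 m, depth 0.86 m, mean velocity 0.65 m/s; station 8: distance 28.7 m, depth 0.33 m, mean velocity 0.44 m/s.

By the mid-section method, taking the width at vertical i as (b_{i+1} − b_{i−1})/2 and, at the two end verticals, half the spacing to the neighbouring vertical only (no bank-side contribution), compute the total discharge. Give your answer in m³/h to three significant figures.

w_1 = (6.0 − 1.7)/2 = 2.15 m; q_1 = 0.38 × 0.42 × 2.15 = 0.3431 m³/s
w_2 = (10.0 − 1.7)/2 = 4.15 m; q_2 = 0.50 × 0.91 × 4.15 = 1.888 m³/s
w_3 = (13.4 − 6.0)/2 = 3.7 m; q_3 = 0.58 × 1.00 × 3.7 = 2.146 m³/s
w_4 = (16.5 − 10.0)/2 = 3.25 m; q_4 = 0.80 × 1.66 × 3.25 = 4.316 m³/s
w_5 = (19.5 − 13.4)/2 = 3.05 m; q_5 = 0.75 × 1.52 × 3.05 = 3.477 m³/s
w_6 = (25.2 − 16.5)/2 = 4.35 m; q_6 = 0.74 × 1.33 × 4.35 = 4.281 m³/s
w_7 = (28.7 − 19.5)/2 = 4.6 m; q_7 = 0.65 × 0.86 × 4.6 = 2.571 m³/s
w_8 = (28.7 − 25.2)/2 = 1.75 m; q_8 = 0.44 × 0.33 × 1.75 = 0.2541 m³/s
Q = Σ qᵢ = 19.28 m³/s
= 19.28 × 3600 = 69400 m³/h

69400 m³/h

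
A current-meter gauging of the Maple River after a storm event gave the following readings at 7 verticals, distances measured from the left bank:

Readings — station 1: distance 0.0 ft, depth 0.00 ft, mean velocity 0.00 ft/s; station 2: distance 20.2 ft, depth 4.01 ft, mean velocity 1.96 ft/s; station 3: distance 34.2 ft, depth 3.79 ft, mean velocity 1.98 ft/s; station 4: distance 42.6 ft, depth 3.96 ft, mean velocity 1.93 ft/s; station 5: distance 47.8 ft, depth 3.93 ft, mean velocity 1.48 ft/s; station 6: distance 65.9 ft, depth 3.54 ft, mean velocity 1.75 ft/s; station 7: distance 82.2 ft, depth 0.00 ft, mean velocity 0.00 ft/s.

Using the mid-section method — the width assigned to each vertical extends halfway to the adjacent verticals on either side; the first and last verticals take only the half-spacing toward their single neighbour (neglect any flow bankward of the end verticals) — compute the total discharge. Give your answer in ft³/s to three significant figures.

445 ft³/s

w_2 = (34.2 − 0.0)/2 = 17.1 ft; q_2 = 1.96 × 4.01 × 17.1 = 134.4 ft³/s
w_3 = (42.6 − 20.2)/2 = 11.2 ft; q_3 = 1.98 × 3.79 × 11.2 = 84.05 ft³/s
w_4 = (47.8 − 34.2)/2 = 6.8 ft; q_4 = 1.93 × 3.96 × 6.8 = 51.97 ft³/s
w_5 = (65.9 − 42.6)/2 = 11.65 ft; q_5 = 1.48 × 3.93 × 11.65 = 67.76 ft³/s
w_6 = (82.2 − 47.8)/2 = 17.2 ft; q_6 = 1.75 × 3.54 × 17.2 = 106.6 ft³/s
Stations 1, 7 contribute zero (depth or velocity is 0).
Q = Σ qᵢ = 444.7 ft³/s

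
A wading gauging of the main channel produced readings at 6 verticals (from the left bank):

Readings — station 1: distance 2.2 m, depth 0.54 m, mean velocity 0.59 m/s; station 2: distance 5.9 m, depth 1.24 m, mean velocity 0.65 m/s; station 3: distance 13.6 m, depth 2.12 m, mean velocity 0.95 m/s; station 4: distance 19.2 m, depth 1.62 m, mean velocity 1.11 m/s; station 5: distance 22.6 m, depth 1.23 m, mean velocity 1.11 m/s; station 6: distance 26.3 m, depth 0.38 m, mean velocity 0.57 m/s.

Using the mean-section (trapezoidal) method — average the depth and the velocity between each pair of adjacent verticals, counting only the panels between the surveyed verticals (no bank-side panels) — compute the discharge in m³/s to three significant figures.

31.1 m³/s

Panel 1-2: Δb = 3.7 m, d̄ = (0.54+1.24)/2 = 0.89, v̄ = (0.59+0.65)/2 = 0.62 → q = 3.7×0.89×0.62 = 2.042 m³/s
Panel 2-3: Δb = 7.7 m, d̄ = (1.24+2.12)/2 = 1.68, v̄ = (0.65+0.95)/2 = 0.8 → q = 7.7×1.68×0.8 = 10.35 m³/s
Panel 3-4: Δb = 5.6 m, d̄ = (2.12+1.62)/2 = 1.87, v̄ = (0.95+1.11)/2 = 1.03 → q = 5.6×1.87×1.03 = 10.79 m³/s
Panel 4-5: Δb = 3.4 m, d̄ = (1.62+1.23)/2 = 1.425, v̄ = (1.11+1.11)/2 = 1.11 → q = 3.4×1.425×1.11 = 5.378 m³/s
Panel 5-6: Δb = 3.7 m, d̄ = (1.23+0.38)/2 = 0.805, v̄ = (1.11+0.57)/2 = 0.84 → q = 3.7×0.805×0.84 = 2.502 m³/s
Q = Σ q = 31.06 m³/s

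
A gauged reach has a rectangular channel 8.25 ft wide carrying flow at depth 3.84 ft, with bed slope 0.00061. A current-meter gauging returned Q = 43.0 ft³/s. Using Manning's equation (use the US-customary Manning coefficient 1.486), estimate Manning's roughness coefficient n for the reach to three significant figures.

0.0428

A = b·y = 8.25 × 3.84 = 31.68 ft²
P = b + 2y = 8.25 + 2×3.84 = 15.93 ft
R = A/P = 31.68/15.93 = 1.989 ft
n = (1.486/Q)·A·R^(2/3)·S^(1/2) = (1.486/43.0) × 31.68 × 1.581 × 0.02470 = 0.04276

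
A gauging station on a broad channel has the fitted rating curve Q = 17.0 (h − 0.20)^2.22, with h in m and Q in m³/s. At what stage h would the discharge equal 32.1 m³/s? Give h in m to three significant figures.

1.53 m

h − h₀ = (Q/C)^(1/b) = (32.1/17.0)^(1/2.22) = 1.332 m
h = 0.20 + 1.332 = 1.532 m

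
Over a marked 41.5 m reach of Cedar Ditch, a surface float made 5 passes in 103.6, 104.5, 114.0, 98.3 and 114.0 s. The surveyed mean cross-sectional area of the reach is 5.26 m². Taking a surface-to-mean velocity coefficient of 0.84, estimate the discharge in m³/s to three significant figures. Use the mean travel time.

t̄ = (103.6 + 104.5 + 114.0 + 98.3 + 114.0) / 5 = 106.88 s
v_surface = L / t̄ = 41.5 / 106.88 = 0.3883 m/s
v_mean = 0.84 × 0.3883 = 0.3262 m/s
Q = A × v_mean = 5.26 × 0.3262 = 1.716 m³/s

1.72 m³/s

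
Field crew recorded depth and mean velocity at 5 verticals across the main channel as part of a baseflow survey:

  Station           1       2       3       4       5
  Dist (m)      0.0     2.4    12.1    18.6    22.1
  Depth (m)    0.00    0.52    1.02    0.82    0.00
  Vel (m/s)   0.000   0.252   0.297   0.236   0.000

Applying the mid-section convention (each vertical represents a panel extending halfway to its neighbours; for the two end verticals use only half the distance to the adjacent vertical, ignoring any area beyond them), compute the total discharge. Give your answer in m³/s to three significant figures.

4.21 m³/s

w_2 = (12.1 − 0.0)/2 = 6.05 m; q_2 = 0.252 × 0.52 × 6.05 = 0.7928 m³/s
w_3 = (18.6 − 2.4)/2 = 8.1 m; q_3 = 0.297 × 1.02 × 8.1 = 2.454 m³/s
w_4 = (22.1 − 12.1)/2 = 5 m; q_4 = 0.236 × 0.82 × 5 = 0.9676 m³/s
Stations 1, 5 contribute zero (depth or velocity is 0).
Q = Σ qᵢ = 4.214 m³/s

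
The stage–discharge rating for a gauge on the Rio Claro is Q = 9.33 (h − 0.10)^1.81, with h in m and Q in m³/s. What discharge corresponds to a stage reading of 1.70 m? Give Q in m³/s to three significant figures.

Q = 9.33 × (1.70 − 0.10)^1.81 = 9.33 × 1.6^1.81 = 21.84 m³/s

21.8 m³/s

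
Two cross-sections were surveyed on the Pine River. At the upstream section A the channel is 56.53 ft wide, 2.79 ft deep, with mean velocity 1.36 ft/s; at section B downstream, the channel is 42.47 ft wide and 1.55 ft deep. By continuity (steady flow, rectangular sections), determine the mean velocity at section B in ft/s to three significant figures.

3.26 ft/s

Q = A₁V₁ = (56.53×2.79) × 1.36 = 214.5 ft³/s
A₂ = 42.47 × 1.55 = 65.83 ft²
V₂ = Q/A₂ = 214.5/65.83 = 3.258 ft/s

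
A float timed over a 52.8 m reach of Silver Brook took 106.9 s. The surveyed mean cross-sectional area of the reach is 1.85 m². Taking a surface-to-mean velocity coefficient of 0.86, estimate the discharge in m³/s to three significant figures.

v_surface = L / t̄ = 52.8 / 106.9 = 0.4939 m/s
v_mean = 0.86 × 0.4939 = 0.4248 m/s
Q = A × v_mean = 1.85 × 0.4248 = 0.7858 m³/s

0.786 m³/s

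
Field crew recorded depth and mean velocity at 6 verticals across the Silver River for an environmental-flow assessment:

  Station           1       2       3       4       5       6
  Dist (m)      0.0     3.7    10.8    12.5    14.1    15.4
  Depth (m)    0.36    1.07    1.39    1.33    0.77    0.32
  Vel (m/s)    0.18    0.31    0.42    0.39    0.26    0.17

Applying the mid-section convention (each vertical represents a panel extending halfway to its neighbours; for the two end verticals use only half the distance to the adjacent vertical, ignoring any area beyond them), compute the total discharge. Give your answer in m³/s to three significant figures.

5.66 m³/s

w_1 = (3.7 − 0.0)/2 = 1.85 m; q_1 = 0.18 × 0.36 × 1.85 = 0.1199 m³/s
w_2 = (10.8 − 0.0)/2 = 5.4 m; q_2 = 0.31 × 1.07 × 5.4 = 1.791 m³/s
w_3 = (12.5 − 3.7)/2 = 4.4 m; q_3 = 0.42 × 1.39 × 4.4 = 2.569 m³/s
w_4 = (14.1 − 10.8)/2 = 1.65 m; q_4 = 0.39 × 1.33 × 1.65 = 0.8559 m³/s
w_5 = (15.4 − 12.5)/2 = 1.45 m; q_5 = 0.26 × 0.77 × 1.45 = 0.2903 m³/s
w_6 = (15.4 − 14.1)/2 = 0.65 m; q_6 = 0.17 × 0.32 × 0.65 = 0.03536 m³/s
Q = Σ qᵢ = 5.661 m³/s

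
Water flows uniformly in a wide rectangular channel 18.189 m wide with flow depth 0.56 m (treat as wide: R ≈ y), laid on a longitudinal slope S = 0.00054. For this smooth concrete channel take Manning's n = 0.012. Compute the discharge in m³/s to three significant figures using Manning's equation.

13.4 m³/s

A = b·y = 18.189 × 0.56 = 10.19 m²
Wide channel: R ≈ y = 0.56 m
Q = (1/n)·A·R^(2/3)·S^(1/2) = (1/0.012) × 10.19 × 0.5600^(2/3) × 0.00054^(1/2) = 13.40 m³/s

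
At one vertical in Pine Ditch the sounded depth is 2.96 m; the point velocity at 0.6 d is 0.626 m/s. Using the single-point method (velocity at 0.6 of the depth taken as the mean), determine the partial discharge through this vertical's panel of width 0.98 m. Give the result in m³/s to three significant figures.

1.82 m³/s

v̄ = v₀.₆ = 0.626 m/s
q = v̄ × d × w = 0.6260 × 2.96 × 0.98 = 1.816 m³/s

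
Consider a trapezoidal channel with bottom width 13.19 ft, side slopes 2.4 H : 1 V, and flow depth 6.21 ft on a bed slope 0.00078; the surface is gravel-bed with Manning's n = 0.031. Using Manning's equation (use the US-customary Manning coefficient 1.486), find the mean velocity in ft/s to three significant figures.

A = (b + z·y)·y = (13.19 + 2.4×6.21)×6.21 = 174.5 ft²
P = b + 2y√(1+z²) = 13.19 + 2×6.21×√(1+2.4²) = 45.48 ft
R = A/P = 174.5/45.48 = 3.836 ft
Q = (1.486/n)·A·R^(2/3)·S^(1/2) = (1.486/0.031) × 174.5 × 3.836^(2/3) × 0.00078^(1/2) = 572.3 ft³/s
V = Q/A = 572.3/174.5 = 3.281 ft/s

3.28 ft/s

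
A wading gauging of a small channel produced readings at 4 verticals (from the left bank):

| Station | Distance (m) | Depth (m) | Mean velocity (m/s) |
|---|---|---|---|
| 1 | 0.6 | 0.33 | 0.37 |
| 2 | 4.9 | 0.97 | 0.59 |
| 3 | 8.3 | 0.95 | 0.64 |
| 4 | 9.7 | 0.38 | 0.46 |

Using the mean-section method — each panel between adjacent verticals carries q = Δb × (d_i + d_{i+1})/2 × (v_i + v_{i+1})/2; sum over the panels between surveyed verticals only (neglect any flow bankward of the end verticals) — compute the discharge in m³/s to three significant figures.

Panel 1-2: Δb = 4.3 m, d̄ = (0.33+0.97)/2 = 0.65, v̄ = (0.37+0.59)/2 = 0.48 → q = 4.3×0.65×0.48 = 1.342 m³/s
Panel 2-3: Δb = 3.4 m, d̄ = (0.97+0.95)/2 = 0.96, v̄ = (0.59+0.64)/2 = 0.615 → q = 3.4×0.96×0.615 = 2.007 m³/s
Panel 3-4: Δb = 1.4 m, d̄ = (0.95+0.38)/2 = 0.665, v̄ = (0.64+0.46)/2 = 0.55 → q = 1.4×0.665×0.55 = 0.5121 m³/s
Q = Σ q = 3.861 m³/s

3.86 m³/s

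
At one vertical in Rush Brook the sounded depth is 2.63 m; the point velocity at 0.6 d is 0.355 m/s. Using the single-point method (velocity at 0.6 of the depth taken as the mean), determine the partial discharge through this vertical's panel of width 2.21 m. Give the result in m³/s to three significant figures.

2.06 m³/s

v̄ = v₀.₆ = 0.355 m/s
q = v̄ × d × w = 0.3550 × 2.63 × 2.21 = 2.063 m³/s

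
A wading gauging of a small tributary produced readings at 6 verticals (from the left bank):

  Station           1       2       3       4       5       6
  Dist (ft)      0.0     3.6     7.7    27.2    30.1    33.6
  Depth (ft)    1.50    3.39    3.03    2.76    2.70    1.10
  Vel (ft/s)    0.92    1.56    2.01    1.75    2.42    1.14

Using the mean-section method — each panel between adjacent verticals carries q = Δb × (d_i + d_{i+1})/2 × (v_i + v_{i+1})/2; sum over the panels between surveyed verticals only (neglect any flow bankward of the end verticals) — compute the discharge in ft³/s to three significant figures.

169 ft³/s

Panel 1-2: Δb = 3.6 ft, d̄ = (1.50+3.39)/2 = 2.445, v̄ = (0.92+1.56)/2 = 1.24 → q = 3.6×2.445×1.24 = 10.91 ft³/s
Panel 2-3: Δb = 4.1 ft, d̄ = (3.39+3.03)/2 = 3.21, v̄ = (1.56+2.01)/2 = 1.785 → q = 4.1×3.21×1.785 = 23.49 ft³/s
Panel 3-4: Δb = 19.5 ft, d̄ = (3.03+2.76)/2 = 2.895, v̄ = (2.01+1.75)/2 = 1.88 → q = 19.5×2.895×1.88 = 106.1 ft³/s
Panel 4-5: Δb = 2.9 ft, d̄ = (2.76+2.70)/2 = 2.73, v̄ = (1.75+2.42)/2 = 2.085 → q = 2.9×2.73×2.085 = 16.51 ft³/s
Panel 5-6: Δb = 3.5 ft, d̄ = (2.70+1.10)/2 = 1.9, v̄ = (2.42+1.14)/2 = 1.78 → q = 3.5×1.9×1.78 = 11.84 ft³/s
Q = Σ q = 168.9 ft³/s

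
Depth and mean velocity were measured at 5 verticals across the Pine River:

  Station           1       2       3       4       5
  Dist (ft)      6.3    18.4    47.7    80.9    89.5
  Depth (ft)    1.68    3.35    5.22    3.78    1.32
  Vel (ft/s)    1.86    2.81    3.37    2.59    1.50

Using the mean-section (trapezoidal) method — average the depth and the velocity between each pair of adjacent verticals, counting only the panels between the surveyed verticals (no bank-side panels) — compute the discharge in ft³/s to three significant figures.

949 ft³/s

Panel 1-2: Δb = 12.1 ft, d̄ = (1.68+3.35)/2 = 2.515, v̄ = (1.86+2.81)/2 = 2.335 → q = 12.1×2.515×2.335 = 71.06 ft³/s
Panel 2-3: Δb = 29.3 ft, d̄ = (3.35+5.22)/2 = 4.285, v̄ = (2.81+3.37)/2 = 3.09 → q = 29.3×4.285×3.09 = 388.0 ft³/s
Panel 3-4: Δb = 33.2 ft, d̄ = (5.22+3.78)/2 = 4.5, v̄ = (3.37+2.59)/2 = 2.98 → q = 33.2×4.5×2.98 = 445.2 ft³/s
Panel 4-5: Δb = 8.6 ft, d̄ = (3.78+1.32)/2 = 2.55, v̄ = (2.59+1.50)/2 = 2.045 → q = 8.6×2.55×2.045 = 44.85 ft³/s
Q = Σ q = 949.1 ft³/s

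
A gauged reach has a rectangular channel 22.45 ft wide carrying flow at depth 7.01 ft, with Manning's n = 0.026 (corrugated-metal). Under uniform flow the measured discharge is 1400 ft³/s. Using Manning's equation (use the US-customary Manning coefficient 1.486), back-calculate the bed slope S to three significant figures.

0.00345

A = b·y = 22.45 × 7.01 = 157.4 ft²
P = b + 2y = 22.45 + 2×7.01 = 36.47 ft
R = A/P = 157.4/36.47 = 4.315 ft
S = (Q·n / (1.486·A·R^(2/3)))² = (1400×0.026 / (1.486×157.4×2.651))² = 0.003449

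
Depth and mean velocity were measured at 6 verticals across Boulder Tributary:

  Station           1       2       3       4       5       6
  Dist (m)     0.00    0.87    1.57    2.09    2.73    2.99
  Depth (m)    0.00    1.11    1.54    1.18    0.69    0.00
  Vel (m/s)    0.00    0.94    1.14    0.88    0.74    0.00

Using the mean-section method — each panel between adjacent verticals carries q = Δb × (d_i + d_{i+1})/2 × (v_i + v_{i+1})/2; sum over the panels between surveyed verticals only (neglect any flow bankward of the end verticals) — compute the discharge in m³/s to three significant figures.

Panel 1-2: Δb = 0.87 m, d̄ = (0.00+1.11)/2 = 0.555, v̄ = (0.00+0.94)/2 = 0.47 → q = 0.87×0.555×0.47 = 0.2269 m³/s
Panel 2-3: Δb = 0.7 m, d̄ = (1.11+1.54)/2 = 1.325, v̄ = (0.94+1.14)/2 = 1.04 → q = 0.7×1.325×1.04 = 0.9646 m³/s
Panel 3-4: Δb = 0.52 m, d̄ = (1.54+1.18)/2 = 1.36, v̄ = (1.14+0.88)/2 = 1.01 → q = 0.52×1.36×1.01 = 0.7143 m³/s
Panel 4-5: Δb = 0.64 m, d̄ = (1.18+0.69)/2 = 0.935, v̄ = (0.88+0.74)/2 = 0.81 → q = 0.64×0.935×0.81 = 0.4847 m³/s
Panel 5-6: Δb = 0.26 m, d̄ = (0.69+0.00)/2 = 0.345, v̄ = (0.74+0.00)/2 = 0.37 → q = 0.26×0.345×0.37 = 0.03319 m³/s
Q = Σ q = 2.424 m³/s

2.42 m³/s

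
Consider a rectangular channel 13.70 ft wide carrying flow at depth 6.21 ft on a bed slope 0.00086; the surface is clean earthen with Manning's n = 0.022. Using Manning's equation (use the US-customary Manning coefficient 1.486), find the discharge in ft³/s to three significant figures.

370 ft³/s

A = b·y = 13.70 × 6.21 = 85.08 ft²
P = b + 2y = 13.70 + 2×6.21 = 26.12 ft
R = A/P = 85.08/26.12 = 3.257 ft
Q = (1.486/n)·A·R^(2/3)·S^(1/2) = (1.486/0.022) × 85.08 × 3.257^(2/3) × 0.00086^(1/2) = 370.3 ft³/s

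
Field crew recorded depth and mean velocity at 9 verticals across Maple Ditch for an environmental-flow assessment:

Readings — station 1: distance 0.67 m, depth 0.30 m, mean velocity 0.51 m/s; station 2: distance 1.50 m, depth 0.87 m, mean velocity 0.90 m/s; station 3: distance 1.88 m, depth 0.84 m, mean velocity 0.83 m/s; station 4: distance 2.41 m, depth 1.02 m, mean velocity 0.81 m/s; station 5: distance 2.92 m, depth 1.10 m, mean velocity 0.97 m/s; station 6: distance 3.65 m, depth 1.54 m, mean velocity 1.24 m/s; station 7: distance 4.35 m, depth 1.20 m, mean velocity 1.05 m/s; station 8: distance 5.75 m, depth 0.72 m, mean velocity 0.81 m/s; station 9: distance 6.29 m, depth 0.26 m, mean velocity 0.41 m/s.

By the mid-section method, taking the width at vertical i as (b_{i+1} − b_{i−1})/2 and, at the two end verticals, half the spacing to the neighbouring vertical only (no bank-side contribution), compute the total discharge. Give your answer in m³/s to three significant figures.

5.23 m³/s

w_1 = (1.50 − 0.67)/2 = 0.415 m; q_1 = 0.51 × 0.30 × 0.415 = 0.06350 m³/s
w_2 = (1.88 − 0.67)/2 = 0.605 m; q_2 = 0.90 × 0.87 × 0.605 = 0.4737 m³/s
w_3 = (2.41 − 1.50)/2 = 0.455 m; q_3 = 0.83 × 0.84 × 0.455 = 0.3172 m³/s
w_4 = (2.92 − 1.88)/2 = 0.52 m; q_4 = 0.81 × 1.02 × 0.52 = 0.4296 m³/s
w_5 = (3.65 − 2.41)/2 = 0.62 m; q_5 = 0.97 × 1.10 × 0.62 = 0.6615 m³/s
w_6 = (4.35 − 2.92)/2 = 0.715 m; q_6 = 1.24 × 1.54 × 0.715 = 1.365 m³/s
w_7 = (5.75 − 3.65)/2 = 1.05 m; q_7 = 1.05 × 1.20 × 1.05 = 1.323 m³/s
w_8 = (6.29 − 4.35)/2 = 0.97 m; q_8 = 0.81 × 0.72 × 0.97 = 0.5657 m³/s
w_9 = (6.29 − 5.75)/2 = 0.27 m; q_9 = 0.41 × 0.26 × 0.27 = 0.02878 m³/s
Q = Σ qᵢ = 5.228 m³/s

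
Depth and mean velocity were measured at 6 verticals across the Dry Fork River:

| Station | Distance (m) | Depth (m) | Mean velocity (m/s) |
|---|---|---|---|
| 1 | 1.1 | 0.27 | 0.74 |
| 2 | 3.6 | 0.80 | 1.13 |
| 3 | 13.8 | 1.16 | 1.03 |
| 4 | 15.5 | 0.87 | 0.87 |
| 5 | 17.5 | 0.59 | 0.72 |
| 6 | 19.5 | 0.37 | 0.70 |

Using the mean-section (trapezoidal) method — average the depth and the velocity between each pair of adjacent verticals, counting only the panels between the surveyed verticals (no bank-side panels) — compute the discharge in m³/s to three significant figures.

Panel 1-2: Δb = 2.5 m, d̄ = (0.27+0.80)/2 = 0.535, v̄ = (0.74+1.13)/2 = 0.935 → q = 2.5×0.535×0.935 = 1.251 m³/s
Panel 2-3: Δb = 10.2 m, d̄ = (0.80+1.16)/2 = 0.98, v̄ = (1.13+1.03)/2 = 1.08 → q = 10.2×0.98×1.08 = 10.80 m³/s
Panel 3-4: Δb = 1.7 m, d̄ = (1.16+0.87)/2 = 1.015, v̄ = (1.03+0.87)/2 = 0.95 → q = 1.7×1.015×0.95 = 1.639 m³/s
Panel 4-5: Δb = 2 m, d̄ = (0.87+0.59)/2 = 0.73, v̄ = (0.87+0.72)/2 = 0.795 → q = 2×0.73×0.795 = 1.161 m³/s
Panel 5-6: Δb = 2 m, d̄ = (0.59+0.37)/2 = 0.48, v̄ = (0.72+0.70)/2 = 0.71 → q = 2×0.48×0.71 = 0.6816 m³/s
Q = Σ q = 15.53 m³/s

15.5 m³/s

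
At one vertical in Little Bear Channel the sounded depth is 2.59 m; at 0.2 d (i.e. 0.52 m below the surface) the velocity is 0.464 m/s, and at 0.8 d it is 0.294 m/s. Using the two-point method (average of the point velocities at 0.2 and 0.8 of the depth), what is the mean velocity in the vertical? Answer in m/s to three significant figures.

v̄ = (0.464 + 0.294) / 2 = 0.3790 m/s

0.379 m/s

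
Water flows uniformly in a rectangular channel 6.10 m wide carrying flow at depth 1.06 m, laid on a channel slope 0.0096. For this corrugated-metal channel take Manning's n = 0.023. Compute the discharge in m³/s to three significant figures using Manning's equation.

23.5 m³/s

A = b·y = 6.10 × 1.06 = 6.466 m²
P = b + 2y = 6.10 + 2×1.06 = 8.220 m
R = A/P = 6.466/8.220 = 0.7866 m
Q = (1/n)·A·R^(2/3)·S^(1/2) = (1/0.023) × 6.466 × 0.7866^(2/3) × 0.0096^(1/2) = 23.47 m³/s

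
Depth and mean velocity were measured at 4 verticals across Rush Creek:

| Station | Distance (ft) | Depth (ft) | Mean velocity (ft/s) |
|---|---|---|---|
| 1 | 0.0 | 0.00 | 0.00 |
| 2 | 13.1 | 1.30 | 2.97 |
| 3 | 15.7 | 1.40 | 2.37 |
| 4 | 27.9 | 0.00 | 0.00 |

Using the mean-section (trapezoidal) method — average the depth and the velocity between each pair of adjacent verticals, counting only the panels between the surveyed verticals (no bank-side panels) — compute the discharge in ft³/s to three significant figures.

32.1 ft³/s

Panel 1-2: Δb = 13.1 ft, d̄ = (0.00+1.30)/2 = 0.65, v̄ = (0.00+2.97)/2 = 1.485 → q = 13.1×0.65×1.485 = 12.64 ft³/s
Panel 2-3: Δb = 2.6 ft, d̄ = (1.30+1.40)/2 = 1.35, v̄ = (2.97+2.37)/2 = 2.67 → q = 2.6×1.35×2.67 = 9.372 ft³/s
Panel 3-4: Δb = 12.2 ft, d̄ = (1.40+0.00)/2 = 0.7, v̄ = (2.37+0.00)/2 = 1.185 → q = 12.2×0.7×1.185 = 10.12 ft³/s
Q = Σ q = 32.14 ft³/s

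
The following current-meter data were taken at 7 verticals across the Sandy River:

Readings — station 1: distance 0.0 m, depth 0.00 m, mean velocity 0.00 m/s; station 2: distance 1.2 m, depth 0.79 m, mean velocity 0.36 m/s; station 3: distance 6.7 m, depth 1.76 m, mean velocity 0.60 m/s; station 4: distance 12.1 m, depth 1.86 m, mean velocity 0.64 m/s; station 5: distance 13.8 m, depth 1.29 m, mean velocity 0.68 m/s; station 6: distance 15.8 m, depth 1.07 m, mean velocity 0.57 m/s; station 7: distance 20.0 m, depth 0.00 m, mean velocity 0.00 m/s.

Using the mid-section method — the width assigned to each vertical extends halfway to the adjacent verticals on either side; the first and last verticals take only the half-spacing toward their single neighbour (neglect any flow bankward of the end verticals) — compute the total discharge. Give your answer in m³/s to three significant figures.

14.4 m³/s

w_2 = (6.7 − 0.0)/2 = 3.35 m; q_2 = 0.36 × 0.79 × 3.35 = 0.9527 m³/s
w_3 = (12.1 − 1.2)/2 = 5.45 m; q_3 = 0.60 × 1.76 × 5.45 = 5.755 m³/s
w_4 = (13.8 − 6.7)/2 = 3.55 m; q_4 = 0.64 × 1.86 × 3.55 = 4.226 m³/s
w_5 = (15.8 − 12.1)/2 = 1.85 m; q_5 = 0.68 × 1.29 × 1.85 = 1.623 m³/s
w_6 = (20.0 − 13.8)/2 = 3.1 m; q_6 = 0.57 × 1.07 × 3.1 = 1.891 m³/s
Stations 1, 7 contribute zero (depth or velocity is 0).
Q = Σ qᵢ = 14.45 m³/s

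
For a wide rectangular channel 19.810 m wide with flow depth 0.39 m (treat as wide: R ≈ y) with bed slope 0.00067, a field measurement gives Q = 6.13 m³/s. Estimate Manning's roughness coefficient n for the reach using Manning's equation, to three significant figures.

0.0174

A = b·y = 19.810 × 0.39 = 7.726 m²
Wide channel: R ≈ y = 0.39 m
n = (1/Q)·A·R^(2/3)·S^(1/2) = (1/6.13) × 7.726 × 0.5338 × 0.02588 = 0.01741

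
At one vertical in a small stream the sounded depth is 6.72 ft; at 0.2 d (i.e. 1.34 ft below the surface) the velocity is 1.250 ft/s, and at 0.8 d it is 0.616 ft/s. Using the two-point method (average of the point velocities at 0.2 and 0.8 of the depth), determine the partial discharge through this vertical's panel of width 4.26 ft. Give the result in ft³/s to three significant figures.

v̄ = (1.250 + 0.616) / 2 = 0.9330 ft/s
q = v̄ × d × w = 0.9330 × 6.72 × 4.26 = 26.71 ft³/s

26.7 ft³/s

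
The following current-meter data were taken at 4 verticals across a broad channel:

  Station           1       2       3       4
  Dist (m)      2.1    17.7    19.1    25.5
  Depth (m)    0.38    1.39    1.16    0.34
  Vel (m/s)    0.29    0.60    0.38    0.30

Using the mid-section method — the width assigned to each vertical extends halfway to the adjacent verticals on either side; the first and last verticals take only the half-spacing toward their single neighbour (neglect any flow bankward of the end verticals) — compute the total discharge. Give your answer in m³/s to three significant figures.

9.99 m³/s

w_1 = (17.7 − 2.1)/2 = 7.8 m; q_1 = 0.29 × 0.38 × 7.8 = 0.8596 m³/s
w_2 = (19.1 − 2.1)/2 = 8.5 m; q_2 = 0.60 × 1.39 × 8.5 = 7.089 m³/s
w_3 = (25.5 − 17.7)/2 = 3.9 m; q_3 = 0.38 × 1.16 × 3.9 = 1.719 m³/s
w_4 = (25.5 − 19.1)/2 = 3.2 m; q_4 = 0.30 × 0.34 × 3.2 = 0.3264 m³/s
Q = Σ qᵢ = 9.994 m³/s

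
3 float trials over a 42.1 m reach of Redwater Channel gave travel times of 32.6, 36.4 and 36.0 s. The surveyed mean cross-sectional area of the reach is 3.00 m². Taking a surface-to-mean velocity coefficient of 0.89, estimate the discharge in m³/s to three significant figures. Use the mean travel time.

3.21 m³/s

t̄ = (32.6 + 36.4 + 36.0) / 3 = 35 s
v_surface = L / t̄ = 42.1 / 35 = 1.203 m/s
v_mean = 0.89 × 1.203 = 1.071 m/s
Q = A × v_mean = 3.00 × 1.071 = 3.212 m³/s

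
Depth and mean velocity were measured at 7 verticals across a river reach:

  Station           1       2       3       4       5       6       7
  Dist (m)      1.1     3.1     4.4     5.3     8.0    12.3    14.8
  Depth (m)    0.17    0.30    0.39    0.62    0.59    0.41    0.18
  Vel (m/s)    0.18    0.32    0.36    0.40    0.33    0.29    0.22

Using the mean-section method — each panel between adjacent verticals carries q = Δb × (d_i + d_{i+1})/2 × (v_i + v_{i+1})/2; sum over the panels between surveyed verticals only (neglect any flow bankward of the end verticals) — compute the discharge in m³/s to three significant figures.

1.89 m³/s

Panel 1-2: Δb = 2 m, d̄ = (0.17+0.30)/2 = 0.235, v̄ = (0.18+0.32)/2 = 0.25 → q = 2×0.235×0.25 = 0.1175 m³/s
Panel 2-3: Δb = 1.3 m, d̄ = (0.30+0.39)/2 = 0.345, v̄ = (0.32+0.36)/2 = 0.34 → q = 1.3×0.345×0.34 = 0.1525 m³/s
Panel 3-4: Δb = 0.9 m, d̄ = (0.39+0.62)/2 = 0.505, v̄ = (0.36+0.40)/2 = 0.38 → q = 0.9×0.505×0.38 = 0.1727 m³/s
Panel 4-5: Δb = 2.7 m, d̄ = (0.62+0.59)/2 = 0.605, v̄ = (0.40+0.33)/2 = 0.365 → q = 2.7×0.605×0.365 = 0.5962 m³/s
Panel 5-6: Δb = 4.3 m, d̄ = (0.59+0.41)/2 = 0.5, v̄ = (0.33+0.29)/2 = 0.31 → q = 4.3×0.5×0.31 = 0.6665 m³/s
Panel 6-7: Δb = 2.5 m, d̄ = (0.41+0.18)/2 = 0.295, v̄ = (0.29+0.22)/2 = 0.255 → q = 2.5×0.295×0.255 = 0.1881 m³/s
Q = Σ q = 1.893 m³/s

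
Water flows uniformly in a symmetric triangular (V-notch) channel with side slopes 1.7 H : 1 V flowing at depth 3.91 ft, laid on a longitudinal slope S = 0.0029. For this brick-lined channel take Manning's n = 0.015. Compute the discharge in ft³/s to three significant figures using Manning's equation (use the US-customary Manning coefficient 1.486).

196 ft³/s

A = z·y² = 1.7×3.91² = 25.99 ft²
P = 2y√(1+z²) = 2×3.91×√(1+1.7²) = 15.42 ft
R = A/P = 25.99/15.42 = 1.685 ft
Q = (1.486/n)·A·R^(2/3)·S^(1/2) = (1.486/0.015) × 25.99 × 1.685^(2/3) × 0.0029^(1/2) = 196.3 ft³/s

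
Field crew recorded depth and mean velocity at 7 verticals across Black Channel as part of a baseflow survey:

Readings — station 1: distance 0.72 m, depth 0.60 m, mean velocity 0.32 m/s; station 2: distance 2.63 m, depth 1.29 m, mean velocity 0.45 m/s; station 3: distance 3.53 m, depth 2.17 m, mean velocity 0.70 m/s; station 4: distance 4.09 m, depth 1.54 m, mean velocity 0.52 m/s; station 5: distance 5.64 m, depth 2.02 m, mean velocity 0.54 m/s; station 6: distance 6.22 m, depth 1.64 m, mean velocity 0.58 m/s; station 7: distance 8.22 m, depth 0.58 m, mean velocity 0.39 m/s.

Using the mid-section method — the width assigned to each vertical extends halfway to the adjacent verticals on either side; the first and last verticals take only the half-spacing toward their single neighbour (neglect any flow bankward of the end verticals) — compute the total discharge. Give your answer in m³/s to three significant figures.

5.57 m³/s

w_1 = (2.63 − 0.72)/2 = 0.955 m; q_1 = 0.32 × 0.60 × 0.955 = 0.1834 m³/s
w_2 = (3.53 − 0.72)/2 = 1.405 m; q_2 = 0.45 × 1.29 × 1.405 = 0.8156 m³/s
w_3 = (4.09 − 2.63)/2 = 0.73 m; q_3 = 0.70 × 2.17 × 0.73 = 1.109 m³/s
w_4 = (5.64 − 3.53)/2 = 1.055 m; q_4 = 0.52 × 1.54 × 1.055 = 0.8448 m³/s
w_5 = (6.22 − 4.09)/2 = 1.065 m; q_5 = 0.54 × 2.02 × 1.065 = 1.162 m³/s
w_6 = (8.22 − 5.64)/2 = 1.29 m; q_6 = 0.58 × 1.64 × 1.29 = 1.227 m³/s
w_7 = (8.22 − 6.22)/2 = 1 m; q_7 = 0.39 × 0.58 × 1 = 0.2262 m³/s
Q = Σ qᵢ = 5.568 m³/s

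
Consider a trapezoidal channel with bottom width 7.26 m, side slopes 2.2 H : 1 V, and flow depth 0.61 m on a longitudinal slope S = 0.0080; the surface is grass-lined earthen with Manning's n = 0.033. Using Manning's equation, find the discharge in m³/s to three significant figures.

9.13 m³/s

A = (b + z·y)·y = (7.26 + 2.2×0.61)×0.61 = 5.247 m²
P = b + 2y√(1+z²) = 7.26 + 2×0.61×√(1+2.2²) = 10.21 m
R = A/P = 5.247/10.21 = 0.5140 m
Q = (1/n)·A·R^(2/3)·S^(1/2) = (1/0.033) × 5.247 × 0.5140^(2/3) × 0.0080^(1/2) = 9.126 m³/s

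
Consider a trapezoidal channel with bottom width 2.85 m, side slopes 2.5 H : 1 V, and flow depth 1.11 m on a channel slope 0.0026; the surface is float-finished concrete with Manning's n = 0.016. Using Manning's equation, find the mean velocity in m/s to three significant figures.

2.53 m/s

A = (b + z·y)·y = (2.85 + 2.5×1.11)×1.11 = 6.244 m²
P = b + 2y√(1+z²) = 2.85 + 2×1.11×√(1+2.5²) = 8.828 m
R = A/P = 6.244/8.828 = 0.7073 m
Q = (1/n)·A·R^(2/3)·S^(1/2) = (1/0.016) × 6.244 × 0.7073^(2/3) × 0.0026^(1/2) = 15.80 m³/s
V = Q/A = 15.80/6.244 = 2.530 m/s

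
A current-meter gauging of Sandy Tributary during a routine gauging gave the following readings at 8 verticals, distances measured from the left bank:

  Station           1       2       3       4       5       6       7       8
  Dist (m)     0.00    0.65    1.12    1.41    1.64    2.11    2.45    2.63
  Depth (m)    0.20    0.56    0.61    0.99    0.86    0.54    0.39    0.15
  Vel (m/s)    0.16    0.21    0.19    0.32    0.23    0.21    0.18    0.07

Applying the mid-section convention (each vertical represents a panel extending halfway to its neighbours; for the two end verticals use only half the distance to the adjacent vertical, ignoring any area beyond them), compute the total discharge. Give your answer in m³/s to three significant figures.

w_1 = (0.65 − 0.00)/2 = 0.325 m; q_1 = 0.16 × 0.20 × 0.325 = 0.01040 m³/s
w_2 = (1.12 − 0.00)/2 = 0.56 m; q_2 = 0.21 × 0.56 × 0.56 = 0.06586 m³/s
w_3 = (1.41 − 0.65)/2 = 0.38 m; q_3 = 0.19 × 0.61 × 0.38 = 0.04404 m³/s
w_4 = (1.64 − 1.12)/2 = 0.26 m; q_4 = 0.32 × 0.99 × 0.26 = 0.08237 m³/s
w_5 = (2.11 − 1.41)/2 = 0.35 m; q_5 = 0.23 × 0.86 × 0.35 = 0.06923 m³/s
w_6 = (2.45 − 1.64)/2 = 0.405 m; q_6 = 0.21 × 0.54 × 0.405 = 0.04593 m³/s
w_7 = (2.63 − 2.11)/2 = 0.26 m; q_7 = 0.18 × 0.39 × 0.26 = 0.01825 m³/s
w_8 = (2.63 − 2.45)/2 = 0.09 m; q_8 = 0.07 × 0.15 × 0.09 = 0.0009450 m³/s
Q = Σ qᵢ = 0.3370 m³/s

0.337 m³/s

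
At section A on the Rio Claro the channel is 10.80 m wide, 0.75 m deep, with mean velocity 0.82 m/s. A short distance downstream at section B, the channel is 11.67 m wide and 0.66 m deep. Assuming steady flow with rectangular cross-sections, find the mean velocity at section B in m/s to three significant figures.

Q = A₁V₁ = (10.80×0.75) × 0.82 = 6.642 m³/s
A₂ = 11.67 × 0.66 = 7.702 m²
V₂ = Q/A₂ = 6.642/7.702 = 0.8624 m/s

0.862 m/s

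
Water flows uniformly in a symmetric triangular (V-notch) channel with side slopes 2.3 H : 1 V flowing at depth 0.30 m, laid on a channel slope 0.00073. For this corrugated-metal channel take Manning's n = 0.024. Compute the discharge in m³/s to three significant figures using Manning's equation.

0.0621 m³/s

A = z·y² = 2.3×0.30² = 0.2070 m²
P = 2y√(1+z²) = 2×0.30×√(1+2.3²) = 1.505 m
R = A/P = 0.2070/1.505 = 0.1376 m
Q = (1/n)·A·R^(2/3)·S^(1/2) = (1/0.024) × 0.2070 × 0.1376^(2/3) × 0.00073^(1/2) = 0.06210 m³/s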